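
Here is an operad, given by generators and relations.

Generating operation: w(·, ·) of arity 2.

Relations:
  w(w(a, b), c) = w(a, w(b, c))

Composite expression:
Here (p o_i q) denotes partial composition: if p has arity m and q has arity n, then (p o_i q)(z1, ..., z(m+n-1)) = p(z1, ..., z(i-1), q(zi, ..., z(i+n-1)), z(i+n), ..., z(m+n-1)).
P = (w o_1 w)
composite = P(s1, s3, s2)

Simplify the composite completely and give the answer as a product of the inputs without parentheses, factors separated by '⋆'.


s1 ⋆ s3 ⋆ s2

All parenthesizations of w agree; list the s-inputs left to right.
w(s1, s3) linearizes to s1 ⋆ s3
w(w(s1, s3), s2) linearizes to s1 ⋆ s3 ⋆ s2


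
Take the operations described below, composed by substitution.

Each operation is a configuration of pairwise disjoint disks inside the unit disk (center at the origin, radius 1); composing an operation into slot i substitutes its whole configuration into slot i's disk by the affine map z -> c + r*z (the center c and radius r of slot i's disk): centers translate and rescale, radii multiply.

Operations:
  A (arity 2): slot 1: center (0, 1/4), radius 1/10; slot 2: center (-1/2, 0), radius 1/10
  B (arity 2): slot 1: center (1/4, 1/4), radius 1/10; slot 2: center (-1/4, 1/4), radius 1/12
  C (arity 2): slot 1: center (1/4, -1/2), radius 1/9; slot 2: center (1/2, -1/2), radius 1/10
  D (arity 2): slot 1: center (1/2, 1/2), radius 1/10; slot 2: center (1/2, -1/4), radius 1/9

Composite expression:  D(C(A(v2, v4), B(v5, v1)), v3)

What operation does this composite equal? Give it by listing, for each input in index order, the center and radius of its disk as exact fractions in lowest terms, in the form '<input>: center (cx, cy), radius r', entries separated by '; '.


v1: center (219/400, 181/400), radius 1/1200; v2: center (21/40, 163/360), radius 1/900; v3: center (1/2, -1/4), radius 1/9; v4: center (187/360, 9/20), radius 1/900; v5: center (221/400, 181/400), radius 1/1000

Only the slot chain above each v matters under D; compose those maps.
tracing v2 down its 3-map path: center (21/40, 163/360), radius 1/900
tracing v4 down its 3-map path: center (187/360, 9/20), radius 1/900
tracing v5 down its 3-map path: center (221/400, 181/400), radius 1/1000
tracing v1 down its 3-map path: center (219/400, 181/400), radius 1/1200
tracing v3 down its 1-map path: center (1/2, -1/4), radius 1/9


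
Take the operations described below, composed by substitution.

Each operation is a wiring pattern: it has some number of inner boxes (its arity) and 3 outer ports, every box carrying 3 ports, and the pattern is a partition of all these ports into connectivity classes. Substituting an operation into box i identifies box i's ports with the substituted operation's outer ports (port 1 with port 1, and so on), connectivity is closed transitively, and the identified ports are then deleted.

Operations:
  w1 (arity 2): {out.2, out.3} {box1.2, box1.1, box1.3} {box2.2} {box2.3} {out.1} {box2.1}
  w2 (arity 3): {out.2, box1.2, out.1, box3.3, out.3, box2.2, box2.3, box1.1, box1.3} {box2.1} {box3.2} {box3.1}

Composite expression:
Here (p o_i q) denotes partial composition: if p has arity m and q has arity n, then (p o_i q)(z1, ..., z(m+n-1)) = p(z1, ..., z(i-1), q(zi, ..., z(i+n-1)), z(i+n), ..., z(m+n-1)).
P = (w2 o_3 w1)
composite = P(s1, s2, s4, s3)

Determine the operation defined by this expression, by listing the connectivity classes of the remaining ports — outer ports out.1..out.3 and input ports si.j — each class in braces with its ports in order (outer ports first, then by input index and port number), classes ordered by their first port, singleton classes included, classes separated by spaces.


Reachability decides: close wires over w2-identified ports.
after w1, the pattern on (s4, s3) reads {out.1} {out.2, out.3} {s3.1} {s3.2} {s3.3} {s4.1, s4.2, s4.3} (out.j = its outer ports)
after w2, the pattern on (s1, s2, s4, s3) reads {out.1, out.2, out.3, s1.1, s1.2, s1.3, s2.2, s2.3} {s2.1} {s3.1} {s3.2} {s3.3} {s4.1, s4.2, s4.3} (out.j = its outer ports)

{out.1, out.2, out.3, s1.1, s1.2, s1.3, s2.2, s2.3} {s2.1} {s3.1} {s3.2} {s3.3} {s4.1, s4.2, s4.3}


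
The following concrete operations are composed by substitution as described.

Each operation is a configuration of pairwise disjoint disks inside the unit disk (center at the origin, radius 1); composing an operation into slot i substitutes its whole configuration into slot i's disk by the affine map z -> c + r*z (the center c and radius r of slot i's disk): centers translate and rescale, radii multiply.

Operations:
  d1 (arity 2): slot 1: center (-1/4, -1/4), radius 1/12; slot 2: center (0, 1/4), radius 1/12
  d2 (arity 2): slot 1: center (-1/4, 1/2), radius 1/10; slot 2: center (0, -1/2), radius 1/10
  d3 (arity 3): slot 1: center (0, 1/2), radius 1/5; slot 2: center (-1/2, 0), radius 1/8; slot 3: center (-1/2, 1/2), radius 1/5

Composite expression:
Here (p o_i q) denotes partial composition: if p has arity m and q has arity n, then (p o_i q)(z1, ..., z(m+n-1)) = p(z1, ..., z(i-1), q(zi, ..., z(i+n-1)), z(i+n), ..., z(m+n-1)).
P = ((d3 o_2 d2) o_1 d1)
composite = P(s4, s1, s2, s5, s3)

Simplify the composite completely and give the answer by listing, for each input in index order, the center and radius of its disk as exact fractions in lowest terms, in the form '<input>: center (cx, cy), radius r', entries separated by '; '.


s1: center (0, 11/20), radius 1/60; s2: center (-17/32, 1/16), radius 1/80; s3: center (-1/2, 1/2), radius 1/5; s4: center (-1/20, 9/20), radius 1/60; s5: center (-1/2, -1/16), radius 1/80

Only the slot chain above each s matters under d3; compose those maps.
s4: after 2 affine steps, its disk has center (-1/20, 9/20), radius 1/60
s1: after 2 affine steps, its disk has center (0, 11/20), radius 1/60
s2: after 2 affine steps, its disk has center (-17/32, 1/16), radius 1/80
s5: after 2 affine steps, its disk has center (-1/2, -1/16), radius 1/80
s3: after 1 affine step, its disk has center (-1/2, 1/2), radius 1/5


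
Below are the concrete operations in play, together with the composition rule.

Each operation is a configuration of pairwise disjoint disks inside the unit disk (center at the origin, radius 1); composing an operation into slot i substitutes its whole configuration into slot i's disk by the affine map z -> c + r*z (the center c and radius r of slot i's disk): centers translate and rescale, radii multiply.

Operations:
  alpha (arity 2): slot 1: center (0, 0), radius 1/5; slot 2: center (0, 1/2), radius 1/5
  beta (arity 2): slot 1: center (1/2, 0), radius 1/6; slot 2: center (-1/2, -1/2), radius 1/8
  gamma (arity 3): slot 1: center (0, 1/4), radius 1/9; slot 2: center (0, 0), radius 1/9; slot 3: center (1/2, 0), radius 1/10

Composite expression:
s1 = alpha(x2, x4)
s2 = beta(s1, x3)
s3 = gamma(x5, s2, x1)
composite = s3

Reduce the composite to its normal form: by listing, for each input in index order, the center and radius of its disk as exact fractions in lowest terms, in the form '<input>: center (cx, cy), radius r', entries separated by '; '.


x1: center (1/2, 0), radius 1/10; x2: center (1/18, 0), radius 1/270; x3: center (-1/18, -1/18), radius 1/72; x4: center (1/18, 1/108), radius 1/270; x5: center (0, 1/4), radius 1/9


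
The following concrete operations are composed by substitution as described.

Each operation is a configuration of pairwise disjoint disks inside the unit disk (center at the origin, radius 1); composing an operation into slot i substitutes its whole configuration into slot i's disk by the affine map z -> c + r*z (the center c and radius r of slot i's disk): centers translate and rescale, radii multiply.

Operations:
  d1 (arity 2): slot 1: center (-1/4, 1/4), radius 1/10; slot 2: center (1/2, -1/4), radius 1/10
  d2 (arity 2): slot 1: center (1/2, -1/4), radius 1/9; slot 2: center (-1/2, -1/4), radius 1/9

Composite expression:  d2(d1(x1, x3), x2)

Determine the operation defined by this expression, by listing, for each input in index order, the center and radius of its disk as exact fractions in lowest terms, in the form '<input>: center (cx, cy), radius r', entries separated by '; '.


x1: center (17/36, -2/9), radius 1/90; x2: center (-1/2, -1/4), radius 1/9; x3: center (5/9, -5/18), radius 1/90

Affine substitution under d2: radii multiply and x-centers shift.
for x1, the 2-step affine chain lands on center (17/36, -2/9), radius 1/90
for x3, the 2-step affine chain lands on center (5/9, -5/18), radius 1/90
for x2, the 1-step affine chain lands on center (-1/2, -1/4), radius 1/9


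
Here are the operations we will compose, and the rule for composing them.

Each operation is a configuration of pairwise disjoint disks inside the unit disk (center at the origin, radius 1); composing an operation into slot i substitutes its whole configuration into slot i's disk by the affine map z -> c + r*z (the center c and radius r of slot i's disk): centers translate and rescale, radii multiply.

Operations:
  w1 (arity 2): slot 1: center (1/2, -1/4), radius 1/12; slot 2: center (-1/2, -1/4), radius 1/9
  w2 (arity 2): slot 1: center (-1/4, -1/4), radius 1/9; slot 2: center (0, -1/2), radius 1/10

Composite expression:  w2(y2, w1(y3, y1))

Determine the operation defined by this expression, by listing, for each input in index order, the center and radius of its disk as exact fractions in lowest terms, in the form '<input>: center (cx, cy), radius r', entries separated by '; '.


y1: center (-1/20, -21/40), radius 1/90; y2: center (-1/4, -1/4), radius 1/9; y3: center (1/20, -21/40), radius 1/120

Only the slot chain above each y matters under w2; compose those maps.
y2 passes through 1 substitution, ending at center (-1/4, -1/4), radius 1/9
y3 passes through 2 substitutions, ending at center (1/20, -21/40), radius 1/120
y1 passes through 2 substitutions, ending at center (-1/20, -21/40), radius 1/90


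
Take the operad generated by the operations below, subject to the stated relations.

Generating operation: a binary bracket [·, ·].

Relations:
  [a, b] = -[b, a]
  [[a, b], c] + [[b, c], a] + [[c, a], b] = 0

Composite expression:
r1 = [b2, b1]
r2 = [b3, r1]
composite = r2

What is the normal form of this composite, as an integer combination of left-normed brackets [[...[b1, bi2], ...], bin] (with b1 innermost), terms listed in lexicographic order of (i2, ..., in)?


[[b1, b2], b3]

Antisymmetry and Jacobi reduce to b1-anchored left-normed brackets.
Composite bracket: [b3, [b2, b1]]
Expanding via [a, b] = ab - ba: 4 signed words (2^2 = 4).
Only words starting with b1 matter:
  word b1b2b3 has sign +1, contributing +[[b1, b2], b3]


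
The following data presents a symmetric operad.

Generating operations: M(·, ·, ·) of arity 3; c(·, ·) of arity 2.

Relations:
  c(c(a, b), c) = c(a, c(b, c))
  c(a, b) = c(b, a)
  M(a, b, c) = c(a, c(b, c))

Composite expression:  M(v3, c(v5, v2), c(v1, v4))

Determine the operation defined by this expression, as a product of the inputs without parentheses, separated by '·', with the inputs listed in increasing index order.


v1 · v2 · v3 · v4 · v5

With M associative and commutative, the v-input set is all that matters.
c(v5, v2) reduces to v5 · v2
c(v1, v4) reduces to v1 · v4
M(v3, c(v5, v2), c(v1, v4)) reduces to v3 · v5 · v2 · v1 · v4
putting the inputs in ascending order: v1 · v2 · v3 · v4 · v5


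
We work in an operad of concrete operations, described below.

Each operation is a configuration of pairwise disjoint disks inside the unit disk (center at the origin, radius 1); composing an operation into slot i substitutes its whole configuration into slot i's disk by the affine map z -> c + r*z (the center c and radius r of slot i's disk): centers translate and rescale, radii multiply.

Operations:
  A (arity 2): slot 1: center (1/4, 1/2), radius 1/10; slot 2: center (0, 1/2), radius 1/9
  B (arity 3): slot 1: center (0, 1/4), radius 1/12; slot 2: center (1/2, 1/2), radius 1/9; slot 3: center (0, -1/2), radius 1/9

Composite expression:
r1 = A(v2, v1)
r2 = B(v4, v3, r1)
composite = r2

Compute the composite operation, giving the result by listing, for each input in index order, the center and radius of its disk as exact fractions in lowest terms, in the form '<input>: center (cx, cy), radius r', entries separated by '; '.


v1: center (0, -4/9), radius 1/81; v2: center (1/36, -4/9), radius 1/90; v3: center (1/2, 1/2), radius 1/9; v4: center (0, 1/4), radius 1/12

Only the slot chain above each v matters under B; compose those maps.
for v4, the 1-step affine chain lands on center (0, 1/4), radius 1/12
for v3, the 1-step affine chain lands on center (1/2, 1/2), radius 1/9
for v2, the 2-step affine chain lands on center (1/36, -4/9), radius 1/90
for v1, the 2-step affine chain lands on center (0, -4/9), radius 1/81


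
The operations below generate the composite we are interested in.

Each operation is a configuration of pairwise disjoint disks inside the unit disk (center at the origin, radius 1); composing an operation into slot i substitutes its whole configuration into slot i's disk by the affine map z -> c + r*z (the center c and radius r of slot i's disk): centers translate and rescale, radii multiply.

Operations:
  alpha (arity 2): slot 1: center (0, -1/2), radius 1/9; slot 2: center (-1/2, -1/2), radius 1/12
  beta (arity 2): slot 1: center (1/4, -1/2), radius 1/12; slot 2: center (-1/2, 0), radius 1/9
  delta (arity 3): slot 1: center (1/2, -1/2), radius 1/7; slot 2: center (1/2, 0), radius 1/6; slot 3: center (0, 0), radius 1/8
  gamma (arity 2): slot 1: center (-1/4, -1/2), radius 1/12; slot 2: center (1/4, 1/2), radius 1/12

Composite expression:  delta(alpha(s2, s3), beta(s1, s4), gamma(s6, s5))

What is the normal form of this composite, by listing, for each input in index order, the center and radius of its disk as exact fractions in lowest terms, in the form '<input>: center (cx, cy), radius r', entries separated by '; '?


Nesting under delta composes maps z -> c + r*z down each s-path.
s2 passes through 2 substitutions, ending at center (1/2, -4/7), radius 1/63
s3 passes through 2 substitutions, ending at center (3/7, -4/7), radius 1/84
s1 passes through 2 substitutions, ending at center (13/24, -1/12), radius 1/72
s4 passes through 2 substitutions, ending at center (5/12, 0), radius 1/54
s6 passes through 2 substitutions, ending at center (-1/32, -1/16), radius 1/96
s5 passes through 2 substitutions, ending at center (1/32, 1/16), radius 1/96

s1: center (13/24, -1/12), radius 1/72; s2: center (1/2, -4/7), radius 1/63; s3: center (3/7, -4/7), radius 1/84; s4: center (5/12, 0), radius 1/54; s5: center (1/32, 1/16), radius 1/96; s6: center (-1/32, -1/16), radius 1/96


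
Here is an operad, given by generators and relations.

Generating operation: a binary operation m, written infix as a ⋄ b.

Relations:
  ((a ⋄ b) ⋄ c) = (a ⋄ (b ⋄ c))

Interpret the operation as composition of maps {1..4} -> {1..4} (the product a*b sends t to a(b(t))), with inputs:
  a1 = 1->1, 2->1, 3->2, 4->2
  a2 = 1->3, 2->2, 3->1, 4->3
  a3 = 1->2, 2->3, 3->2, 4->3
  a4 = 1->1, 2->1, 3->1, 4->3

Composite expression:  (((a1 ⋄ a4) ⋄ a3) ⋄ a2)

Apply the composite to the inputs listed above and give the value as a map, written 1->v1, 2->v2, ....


1->1, 2->1, 3->1, 4->1

(a1 ⋄ a4) = 1->1, 2->1, 3->1, 4->2
((a1 ⋄ a4) ⋄ a3) = 1->1, 2->1, 3->1, 4->1
(((a1 ⋄ a4) ⋄ a3) ⋄ a2) = 1->1, 2->1, 3->1, 4->1


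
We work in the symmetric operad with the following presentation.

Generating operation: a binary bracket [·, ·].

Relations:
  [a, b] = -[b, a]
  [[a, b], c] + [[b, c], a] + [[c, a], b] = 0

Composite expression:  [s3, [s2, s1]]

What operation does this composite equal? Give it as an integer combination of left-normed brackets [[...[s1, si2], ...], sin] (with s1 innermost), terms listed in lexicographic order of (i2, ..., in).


In the tensor algebra, words opening s1 carry the s1-anchored form.
Composite bracket: [s3, [s2, s1]]
Expanding via [a, b] = ab - ba: 4 signed words (2^2 = 4).
The s1-initial words carry the normal form:
  from s1s2s3, sign +1: term +[[s1, s2], s3]

[[s1, s2], s3]


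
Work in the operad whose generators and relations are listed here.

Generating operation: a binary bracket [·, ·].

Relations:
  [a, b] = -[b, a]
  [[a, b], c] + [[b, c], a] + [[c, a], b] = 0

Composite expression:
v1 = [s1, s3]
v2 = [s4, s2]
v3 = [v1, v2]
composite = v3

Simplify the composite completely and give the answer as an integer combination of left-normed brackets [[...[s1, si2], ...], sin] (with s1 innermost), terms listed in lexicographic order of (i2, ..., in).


-[[[s1, s3], s2], s4] + [[[s1, s3], s4], s2]

Antisymmetry and Jacobi reduce to s1-anchored left-normed brackets.
Composite bracket: [[s1, s3], [s4, s2]]
Expanding via [a, b] = ab - ba: 8 signed words (2^3 = 8).
Coefficients come from the s1-initial words:
  sign of s1s3s2s4 is -1, so it contributes -[[[s1, s3], s2], s4]
  sign of s1s3s4s2 is +1, so it contributes +[[[s1, s3], s4], s2]


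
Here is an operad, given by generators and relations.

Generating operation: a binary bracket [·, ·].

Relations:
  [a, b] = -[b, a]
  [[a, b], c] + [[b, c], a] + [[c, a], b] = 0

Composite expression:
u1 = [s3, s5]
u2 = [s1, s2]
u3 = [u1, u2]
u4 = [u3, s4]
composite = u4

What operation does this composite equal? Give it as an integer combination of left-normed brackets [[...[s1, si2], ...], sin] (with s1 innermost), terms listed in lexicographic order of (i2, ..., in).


-[[[[s1, s2], s3], s5], s4] + [[[[s1, s2], s5], s3], s4]

Expand each bracket as ab - ba; the s1-initial words give the coefficients.
Composite bracket: [[[s3, s5], [s1, s2]], s4]
Expanding via [a, b] = ab - ba: 16 signed words (2^4 = 16).
Words beginning with s1 determine it all:
  from s1s2s3s5s4, sign -1: term -[[[[s1, s2], s3], s5], s4]
  from s1s2s5s3s4, sign +1: term +[[[[s1, s2], s5], s3], s4]


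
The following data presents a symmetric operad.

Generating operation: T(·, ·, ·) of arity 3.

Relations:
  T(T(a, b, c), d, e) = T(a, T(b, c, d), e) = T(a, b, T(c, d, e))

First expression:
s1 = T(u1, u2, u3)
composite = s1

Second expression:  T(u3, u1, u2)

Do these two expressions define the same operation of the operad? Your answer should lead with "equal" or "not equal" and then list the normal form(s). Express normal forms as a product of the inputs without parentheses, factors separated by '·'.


The first expression reduces to u1 · u2 · u3
The second expression reduces to u3 · u1 · u2
They disagree, so not equal.

not equal: they reduce to u1 · u2 · u3 and u3 · u1 · u2


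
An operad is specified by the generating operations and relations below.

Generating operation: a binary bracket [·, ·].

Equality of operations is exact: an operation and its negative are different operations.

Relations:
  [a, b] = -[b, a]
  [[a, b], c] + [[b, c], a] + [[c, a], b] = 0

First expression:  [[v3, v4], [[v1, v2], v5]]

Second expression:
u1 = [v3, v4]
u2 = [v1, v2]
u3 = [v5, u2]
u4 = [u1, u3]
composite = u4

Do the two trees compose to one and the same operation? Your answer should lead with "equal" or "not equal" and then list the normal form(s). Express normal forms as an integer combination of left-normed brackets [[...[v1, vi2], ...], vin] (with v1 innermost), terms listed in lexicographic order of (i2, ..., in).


not equal — first -[[[[v1, v2], v5], v3], v4] + [[[[v1, v2], v5], v4], v3], second [[[[v1, v2], v5], v3], v4] - [[[[v1, v2], v5], v4], v3]

Reducing the first expression gives -[[[[v1, v2], v5], v3], v4] + [[[[v1, v2], v5], v4], v3]
Reducing the second expression gives [[[[v1, v2], v5], v3], v4] - [[[[v1, v2], v5], v4], v3]
No match — not equal.


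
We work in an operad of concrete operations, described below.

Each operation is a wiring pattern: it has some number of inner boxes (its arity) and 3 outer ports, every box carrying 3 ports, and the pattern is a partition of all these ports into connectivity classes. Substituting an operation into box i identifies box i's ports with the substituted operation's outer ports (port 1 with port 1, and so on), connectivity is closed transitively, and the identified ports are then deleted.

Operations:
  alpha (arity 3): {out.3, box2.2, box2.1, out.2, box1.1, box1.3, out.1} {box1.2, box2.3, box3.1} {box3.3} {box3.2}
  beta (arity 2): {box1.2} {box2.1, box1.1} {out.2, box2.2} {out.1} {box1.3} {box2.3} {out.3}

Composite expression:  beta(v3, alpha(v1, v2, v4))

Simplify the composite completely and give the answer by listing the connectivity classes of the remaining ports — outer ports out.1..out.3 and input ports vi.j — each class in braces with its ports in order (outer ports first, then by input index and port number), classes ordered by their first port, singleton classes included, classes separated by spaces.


Connectivity passes through glued beta-boundaries; trace each wire chain.
composing alpha on (v1, v2, v4), with out.j its own outer ports: {out.1, out.2, out.3, v1.1, v1.3, v2.1, v2.2} {v1.2, v2.3, v4.1} {v4.2} {v4.3}
composing beta on (v3, v1, v2, v4), with out.j its own outer ports: {out.1} {out.2, v1.1, v1.3, v2.1, v2.2, v3.1} {out.3} {v1.2, v2.3, v4.1} {v3.2} {v3.3} {v4.2} {v4.3}

{out.1} {out.2, v1.1, v1.3, v2.1, v2.2, v3.1} {out.3} {v1.2, v2.3, v4.1} {v3.2} {v3.3} {v4.2} {v4.3}


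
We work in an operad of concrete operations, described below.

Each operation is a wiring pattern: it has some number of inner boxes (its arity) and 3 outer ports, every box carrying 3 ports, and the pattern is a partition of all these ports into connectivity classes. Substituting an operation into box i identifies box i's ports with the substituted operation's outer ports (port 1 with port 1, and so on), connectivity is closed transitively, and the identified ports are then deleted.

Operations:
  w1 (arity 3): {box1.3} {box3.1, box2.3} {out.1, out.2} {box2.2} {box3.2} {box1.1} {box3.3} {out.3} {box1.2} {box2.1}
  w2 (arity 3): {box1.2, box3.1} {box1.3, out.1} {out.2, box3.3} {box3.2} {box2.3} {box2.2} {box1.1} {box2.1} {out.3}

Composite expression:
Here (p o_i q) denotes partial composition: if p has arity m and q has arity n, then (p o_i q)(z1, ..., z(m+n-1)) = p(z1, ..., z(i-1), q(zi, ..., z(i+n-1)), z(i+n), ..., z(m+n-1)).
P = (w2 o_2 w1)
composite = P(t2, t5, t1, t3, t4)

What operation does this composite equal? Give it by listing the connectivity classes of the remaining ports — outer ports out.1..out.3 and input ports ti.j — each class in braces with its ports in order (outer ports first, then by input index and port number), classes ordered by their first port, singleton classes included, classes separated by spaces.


{out.1, t2.3} {out.2, t4.3} {out.3} {t1.1} {t1.2} {t1.3, t3.1} {t2.1} {t2.2, t4.1} {t3.2} {t3.3} {t4.2} {t5.1} {t5.2} {t5.3}

Reachability decides: close wires over w2-identified ports.
the subtree at w1 composes to {out.1, out.2} {out.3} {t1.1} {t1.2} {t1.3, t3.1} {t3.2} {t3.3} {t5.1} {t5.2} {t5.3} on (t5, t1, t3); out.j = own outer ports
the subtree at w2 composes to {out.1, t2.3} {out.2, t4.3} {out.3} {t1.1} {t1.2} {t1.3, t3.1} {t2.1} {t2.2, t4.1} {t3.2} {t3.3} {t4.2} {t5.1} {t5.2} {t5.3} on (t2, t5, t1, t3, t4); out.j = own outer ports


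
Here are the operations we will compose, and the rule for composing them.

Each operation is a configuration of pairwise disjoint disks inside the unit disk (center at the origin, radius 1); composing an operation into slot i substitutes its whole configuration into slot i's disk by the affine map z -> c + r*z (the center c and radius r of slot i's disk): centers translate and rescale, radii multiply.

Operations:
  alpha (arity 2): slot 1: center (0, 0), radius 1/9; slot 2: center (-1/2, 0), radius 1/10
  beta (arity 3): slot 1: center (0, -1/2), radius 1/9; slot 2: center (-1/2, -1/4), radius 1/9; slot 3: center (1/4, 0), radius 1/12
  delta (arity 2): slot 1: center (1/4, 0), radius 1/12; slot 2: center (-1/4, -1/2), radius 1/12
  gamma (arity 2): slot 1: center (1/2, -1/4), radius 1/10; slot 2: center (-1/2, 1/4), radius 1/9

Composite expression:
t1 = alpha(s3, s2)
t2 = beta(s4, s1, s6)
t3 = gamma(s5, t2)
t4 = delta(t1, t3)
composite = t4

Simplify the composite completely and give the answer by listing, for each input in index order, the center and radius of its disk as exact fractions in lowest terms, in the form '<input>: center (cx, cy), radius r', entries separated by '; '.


Only the slot chain above each s matters under delta; compose those maps.
input s3: applying the 2 nested substitutions gives center (1/4, 0), radius 1/108
input s2: applying the 2 nested substitutions gives center (5/24, 0), radius 1/120
input s5: applying the 2 nested substitutions gives center (-5/24, -25/48), radius 1/120
input s4: applying the 3 nested substitutions gives center (-7/24, -209/432), radius 1/972
input s1: applying the 3 nested substitutions gives center (-8/27, -13/27), radius 1/972
input s6: applying the 3 nested substitutions gives center (-125/432, -23/48), radius 1/1296

s1: center (-8/27, -13/27), radius 1/972; s2: center (5/24, 0), radius 1/120; s3: center (1/4, 0), radius 1/108; s4: center (-7/24, -209/432), radius 1/972; s5: center (-5/24, -25/48), radius 1/120; s6: center (-125/432, -23/48), radius 1/1296


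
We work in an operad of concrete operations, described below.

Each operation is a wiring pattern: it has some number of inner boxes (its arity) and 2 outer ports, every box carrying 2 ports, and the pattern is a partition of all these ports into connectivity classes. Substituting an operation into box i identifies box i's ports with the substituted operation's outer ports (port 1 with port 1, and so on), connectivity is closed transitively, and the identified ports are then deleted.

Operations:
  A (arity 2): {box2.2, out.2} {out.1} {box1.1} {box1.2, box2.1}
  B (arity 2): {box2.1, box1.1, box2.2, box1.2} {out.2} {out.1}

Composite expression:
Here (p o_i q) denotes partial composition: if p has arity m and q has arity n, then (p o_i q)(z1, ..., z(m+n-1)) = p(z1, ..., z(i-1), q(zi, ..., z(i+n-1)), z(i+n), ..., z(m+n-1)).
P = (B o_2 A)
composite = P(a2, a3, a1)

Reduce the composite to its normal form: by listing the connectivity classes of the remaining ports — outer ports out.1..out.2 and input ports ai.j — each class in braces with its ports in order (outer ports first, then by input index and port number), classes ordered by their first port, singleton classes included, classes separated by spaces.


{out.1} {out.2} {a1.1, a3.2} {a1.2, a2.1, a2.2} {a3.1}

After gluing at B, chains via deleted ports link the a-ports.
the subtree at A composes to {out.1} {out.2, a1.2} {a1.1, a3.2} {a3.1} on (a3, a1); out.j = own outer ports
the subtree at B composes to {out.1} {out.2} {a1.1, a3.2} {a1.2, a2.1, a2.2} {a3.1} on (a2, a3, a1); out.j = own outer ports


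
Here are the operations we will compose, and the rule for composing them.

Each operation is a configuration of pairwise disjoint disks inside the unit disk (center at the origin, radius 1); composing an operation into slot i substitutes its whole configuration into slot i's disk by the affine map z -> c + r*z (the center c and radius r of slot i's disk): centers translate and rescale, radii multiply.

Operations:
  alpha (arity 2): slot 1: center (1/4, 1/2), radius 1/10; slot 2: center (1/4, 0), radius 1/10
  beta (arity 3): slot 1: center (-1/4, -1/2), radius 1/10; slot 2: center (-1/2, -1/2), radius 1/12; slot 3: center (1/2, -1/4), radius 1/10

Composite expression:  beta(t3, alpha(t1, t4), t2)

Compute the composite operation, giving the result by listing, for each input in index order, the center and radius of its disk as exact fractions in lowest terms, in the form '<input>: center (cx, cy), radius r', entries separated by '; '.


t1: center (-23/48, -11/24), radius 1/120; t2: center (1/2, -1/4), radius 1/10; t3: center (-1/4, -1/2), radius 1/10; t4: center (-23/48, -1/2), radius 1/120


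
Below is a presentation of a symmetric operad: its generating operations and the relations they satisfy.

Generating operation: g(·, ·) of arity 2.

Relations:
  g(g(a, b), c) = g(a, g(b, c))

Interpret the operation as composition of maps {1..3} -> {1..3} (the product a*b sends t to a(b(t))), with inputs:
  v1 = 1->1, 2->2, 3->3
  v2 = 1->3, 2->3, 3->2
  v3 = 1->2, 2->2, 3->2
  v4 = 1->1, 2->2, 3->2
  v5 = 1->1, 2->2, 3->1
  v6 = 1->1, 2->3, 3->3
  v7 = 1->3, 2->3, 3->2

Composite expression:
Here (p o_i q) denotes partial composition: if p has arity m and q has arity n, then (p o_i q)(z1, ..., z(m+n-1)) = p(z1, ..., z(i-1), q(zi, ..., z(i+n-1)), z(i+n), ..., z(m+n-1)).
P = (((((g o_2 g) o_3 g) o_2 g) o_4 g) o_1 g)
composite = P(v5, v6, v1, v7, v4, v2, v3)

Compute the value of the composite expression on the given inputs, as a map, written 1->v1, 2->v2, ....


1->1, 2->1, 3->1

g(v5, v6) = 1->1, 2->1, 3->1
g(v1, v7) = 1->3, 2->3, 3->2
g(v4, v2) = 1->2, 2->2, 3->2
g(g(v4, v2), v3) = 1->2, 2->2, 3->2
g(g(v1, v7), g(g(v4, v2), v3)) = 1->3, 2->3, 3->3
g(g(v5, v6), g(g(v1, v7), g(g(v4, v2), v3))) = 1->1, 2->1, 3->1


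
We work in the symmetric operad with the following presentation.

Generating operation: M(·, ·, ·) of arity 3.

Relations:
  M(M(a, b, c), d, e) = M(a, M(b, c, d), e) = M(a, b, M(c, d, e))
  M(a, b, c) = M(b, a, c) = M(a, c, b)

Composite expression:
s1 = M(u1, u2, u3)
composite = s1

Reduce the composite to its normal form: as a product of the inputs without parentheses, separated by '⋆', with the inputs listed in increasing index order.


With M associative and commutative, the u-input set is all that matters.
M(u1, u2, u3) spells out as u1 ⋆ u2 ⋆ u3
reordering the factors by index: u1 ⋆ u2 ⋆ u3

u1 ⋆ u2 ⋆ u3


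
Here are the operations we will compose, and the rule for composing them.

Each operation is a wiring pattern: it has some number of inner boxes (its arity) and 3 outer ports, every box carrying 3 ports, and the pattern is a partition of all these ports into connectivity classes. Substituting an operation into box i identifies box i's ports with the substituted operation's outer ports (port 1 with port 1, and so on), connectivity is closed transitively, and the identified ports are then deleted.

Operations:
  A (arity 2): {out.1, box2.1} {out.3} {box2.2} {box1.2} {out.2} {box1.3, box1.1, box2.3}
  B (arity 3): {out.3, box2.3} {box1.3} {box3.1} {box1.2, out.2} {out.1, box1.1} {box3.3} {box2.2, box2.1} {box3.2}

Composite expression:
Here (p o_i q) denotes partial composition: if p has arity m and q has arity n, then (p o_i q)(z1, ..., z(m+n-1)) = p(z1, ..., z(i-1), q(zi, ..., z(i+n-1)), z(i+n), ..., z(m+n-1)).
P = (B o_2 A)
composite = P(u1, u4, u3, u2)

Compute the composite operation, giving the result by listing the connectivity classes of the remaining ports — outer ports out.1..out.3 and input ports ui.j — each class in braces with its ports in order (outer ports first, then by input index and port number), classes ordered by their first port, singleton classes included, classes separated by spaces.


{out.1, u1.1} {out.2, u1.2} {out.3} {u1.3} {u2.1} {u2.2} {u2.3} {u3.1} {u3.2} {u3.3, u4.1, u4.3} {u4.2}

Connectivity passes through glued B-boundaries; trace each wire chain.
stage A: inputs (u4, u3), connectivity {out.1, u3.1} {out.2} {out.3} {u3.2} {u3.3, u4.1, u4.3} {u4.2}, out.j its boundary
stage B: inputs (u1, u4, u3, u2), connectivity {out.1, u1.1} {out.2, u1.2} {out.3} {u1.3} {u2.1} {u2.2} {u2.3} {u3.1} {u3.2} {u3.3, u4.1, u4.3} {u4.2}, out.j its boundary


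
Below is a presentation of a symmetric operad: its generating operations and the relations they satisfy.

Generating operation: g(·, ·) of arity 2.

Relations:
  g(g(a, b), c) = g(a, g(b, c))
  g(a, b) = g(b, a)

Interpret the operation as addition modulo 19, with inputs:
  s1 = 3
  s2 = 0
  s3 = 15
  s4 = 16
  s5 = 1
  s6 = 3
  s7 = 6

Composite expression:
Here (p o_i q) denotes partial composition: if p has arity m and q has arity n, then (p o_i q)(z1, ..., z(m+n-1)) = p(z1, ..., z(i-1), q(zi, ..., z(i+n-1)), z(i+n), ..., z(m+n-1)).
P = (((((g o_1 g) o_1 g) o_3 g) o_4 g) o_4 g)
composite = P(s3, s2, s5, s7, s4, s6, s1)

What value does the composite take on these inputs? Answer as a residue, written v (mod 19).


6 (mod 19)

g(s3, s2) = 15
g(s7, s4) = 3
g(g(s7, s4), s6) = 6
g(s5, g(g(s7, s4), s6)) = 7
g(g(s3, s2), g(s5, g(g(s7, s4), s6))) = 3
g(g(g(s3, s2), g(s5, g(g(s7, s4), s6))), s1) = 6


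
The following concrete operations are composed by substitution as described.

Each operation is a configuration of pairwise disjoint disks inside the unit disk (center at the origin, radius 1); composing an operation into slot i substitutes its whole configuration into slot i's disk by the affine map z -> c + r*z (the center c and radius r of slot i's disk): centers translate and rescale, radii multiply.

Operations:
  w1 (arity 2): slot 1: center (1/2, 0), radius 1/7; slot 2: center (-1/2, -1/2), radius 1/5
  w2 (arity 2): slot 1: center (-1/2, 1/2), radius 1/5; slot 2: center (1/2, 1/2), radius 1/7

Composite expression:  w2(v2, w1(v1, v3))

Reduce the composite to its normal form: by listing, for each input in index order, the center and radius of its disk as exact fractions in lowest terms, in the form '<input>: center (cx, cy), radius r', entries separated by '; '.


v1: center (4/7, 1/2), radius 1/49; v2: center (-1/2, 1/2), radius 1/5; v3: center (3/7, 3/7), radius 1/35

Each v-disk chains the slot maps above it in w2; radii multiply.
v2: after 1 affine step, its disk has center (-1/2, 1/2), radius 1/5
v1: after 2 affine steps, its disk has center (4/7, 1/2), radius 1/49
v3: after 2 affine steps, its disk has center (3/7, 3/7), radius 1/35


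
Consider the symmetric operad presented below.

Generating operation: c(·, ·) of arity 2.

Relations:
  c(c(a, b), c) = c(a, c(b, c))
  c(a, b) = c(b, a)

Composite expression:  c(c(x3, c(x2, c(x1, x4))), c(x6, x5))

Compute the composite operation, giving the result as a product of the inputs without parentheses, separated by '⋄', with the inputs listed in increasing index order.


x1 ⋄ x2 ⋄ x3 ⋄ x4 ⋄ x5 ⋄ x6

Shape and order are irrelevant to c; the x-input set decides.
c(x1, x4) spells out as x1 ⋄ x4
c(x2, c(x1, x4)) spells out as x2 ⋄ x1 ⋄ x4
c(x3, c(x2, c(x1, x4))) spells out as x3 ⋄ x2 ⋄ x1 ⋄ x4
c(x6, x5) spells out as x6 ⋄ x5
c(c(x3, c(x2, c(x1, x4))), c(x6, x5)) spells out as x3 ⋄ x2 ⋄ x1 ⋄ x4 ⋄ x6 ⋄ x5
sorting the factors by input index: x1 ⋄ x2 ⋄ x3 ⋄ x4 ⋄ x5 ⋄ x6


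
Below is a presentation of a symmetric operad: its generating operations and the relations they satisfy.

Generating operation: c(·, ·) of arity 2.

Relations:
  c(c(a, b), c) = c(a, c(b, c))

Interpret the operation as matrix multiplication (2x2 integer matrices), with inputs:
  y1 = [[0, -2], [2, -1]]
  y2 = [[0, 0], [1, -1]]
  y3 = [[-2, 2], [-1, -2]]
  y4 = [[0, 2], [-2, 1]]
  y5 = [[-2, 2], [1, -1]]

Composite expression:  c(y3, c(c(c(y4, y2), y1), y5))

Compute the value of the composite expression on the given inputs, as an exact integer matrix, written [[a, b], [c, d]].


[[-6, 6], [-12, 12]]

c(y4, y2) = [[2, -2], [1, -1]]
c(c(y4, y2), y1) = [[-4, -2], [-2, -1]]
c(c(c(y4, y2), y1), y5) = [[6, -6], [3, -3]]
c(y3, c(c(c(y4, y2), y1), y5)) = [[-6, 6], [-12, 12]]


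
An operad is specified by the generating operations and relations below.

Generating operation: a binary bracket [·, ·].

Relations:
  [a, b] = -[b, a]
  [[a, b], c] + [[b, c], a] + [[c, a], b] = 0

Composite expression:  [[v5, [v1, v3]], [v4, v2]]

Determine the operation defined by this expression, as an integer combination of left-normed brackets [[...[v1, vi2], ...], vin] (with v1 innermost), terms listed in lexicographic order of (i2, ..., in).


[[[[v1, v3], v5], v2], v4] - [[[[v1, v3], v5], v4], v2]

Left-normed coefficients sit on the v1-initial expansion words.
Composite bracket: [[v5, [v1, v3]], [v4, v2]]
Full expansion: 16 signed words from ab - ba (2^4 = 16).
The v1-initial words carry the normal form:
  v1v3v5v2v4 (sign +1) contributes +[[[[v1, v3], v5], v2], v4]
  v1v3v5v4v2 (sign -1) contributes -[[[[v1, v3], v5], v4], v2]


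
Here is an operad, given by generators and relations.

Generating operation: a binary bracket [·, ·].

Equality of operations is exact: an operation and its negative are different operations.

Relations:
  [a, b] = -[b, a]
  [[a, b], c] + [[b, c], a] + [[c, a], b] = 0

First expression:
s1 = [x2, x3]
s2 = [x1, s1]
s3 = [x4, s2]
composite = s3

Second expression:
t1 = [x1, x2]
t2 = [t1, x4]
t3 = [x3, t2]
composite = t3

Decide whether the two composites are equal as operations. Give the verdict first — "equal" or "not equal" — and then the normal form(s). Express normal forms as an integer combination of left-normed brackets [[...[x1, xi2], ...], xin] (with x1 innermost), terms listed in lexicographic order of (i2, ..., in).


The first composite normalizes to -[[[x1, x2], x3], x4] + [[[x1, x3], x2], x4]
The second composite normalizes to -[[[x1, x2], x4], x3]
No match — not equal.

not equal; the first gives -[[[x1, x2], x3], x4] + [[[x1, x3], x2], x4] and the second -[[[x1, x2], x4], x3]


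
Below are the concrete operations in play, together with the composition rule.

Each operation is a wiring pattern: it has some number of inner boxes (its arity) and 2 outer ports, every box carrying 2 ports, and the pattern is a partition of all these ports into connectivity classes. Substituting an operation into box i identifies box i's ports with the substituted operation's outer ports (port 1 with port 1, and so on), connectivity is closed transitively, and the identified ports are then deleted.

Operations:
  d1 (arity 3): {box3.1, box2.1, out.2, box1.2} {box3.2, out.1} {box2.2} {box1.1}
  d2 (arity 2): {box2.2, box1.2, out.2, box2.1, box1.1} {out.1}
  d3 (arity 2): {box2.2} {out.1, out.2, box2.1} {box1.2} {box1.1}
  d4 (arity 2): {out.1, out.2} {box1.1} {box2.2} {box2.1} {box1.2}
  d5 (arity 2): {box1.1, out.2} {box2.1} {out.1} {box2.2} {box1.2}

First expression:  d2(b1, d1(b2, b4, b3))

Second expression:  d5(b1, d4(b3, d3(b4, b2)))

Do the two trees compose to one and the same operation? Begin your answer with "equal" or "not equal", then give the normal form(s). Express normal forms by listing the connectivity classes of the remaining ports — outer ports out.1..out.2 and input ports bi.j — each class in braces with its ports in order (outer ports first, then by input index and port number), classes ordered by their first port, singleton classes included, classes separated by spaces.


not equal: they reduce to {out.1} {out.2, b1.1, b1.2, b2.2, b3.1, b3.2, b4.1} {b2.1} {b4.2} and {out.1} {out.2, b1.1} {b1.2} {b2.1} {b2.2} {b3.1} {b3.2} {b4.1} {b4.2}


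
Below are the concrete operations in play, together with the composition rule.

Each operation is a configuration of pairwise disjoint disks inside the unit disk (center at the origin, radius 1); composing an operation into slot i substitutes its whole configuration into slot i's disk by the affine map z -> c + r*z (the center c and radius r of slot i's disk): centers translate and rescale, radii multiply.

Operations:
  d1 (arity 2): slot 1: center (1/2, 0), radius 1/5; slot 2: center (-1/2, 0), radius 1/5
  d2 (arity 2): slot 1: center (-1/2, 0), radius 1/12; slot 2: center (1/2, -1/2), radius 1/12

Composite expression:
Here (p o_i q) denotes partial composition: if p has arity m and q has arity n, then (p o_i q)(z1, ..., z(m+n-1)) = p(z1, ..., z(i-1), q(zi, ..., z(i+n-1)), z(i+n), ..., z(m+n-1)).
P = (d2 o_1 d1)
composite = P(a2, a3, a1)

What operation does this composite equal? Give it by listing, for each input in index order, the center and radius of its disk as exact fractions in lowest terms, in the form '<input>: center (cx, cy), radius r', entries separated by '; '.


Only the slot chain above each a matters under d2; compose those maps.
a2 passes through 2 substitutions, ending at center (-11/24, 0), radius 1/60
a3 passes through 2 substitutions, ending at center (-13/24, 0), radius 1/60
a1 passes through 1 substitution, ending at center (1/2, -1/2), radius 1/12

a1: center (1/2, -1/2), radius 1/12; a2: center (-11/24, 0), radius 1/60; a3: center (-13/24, 0), radius 1/60


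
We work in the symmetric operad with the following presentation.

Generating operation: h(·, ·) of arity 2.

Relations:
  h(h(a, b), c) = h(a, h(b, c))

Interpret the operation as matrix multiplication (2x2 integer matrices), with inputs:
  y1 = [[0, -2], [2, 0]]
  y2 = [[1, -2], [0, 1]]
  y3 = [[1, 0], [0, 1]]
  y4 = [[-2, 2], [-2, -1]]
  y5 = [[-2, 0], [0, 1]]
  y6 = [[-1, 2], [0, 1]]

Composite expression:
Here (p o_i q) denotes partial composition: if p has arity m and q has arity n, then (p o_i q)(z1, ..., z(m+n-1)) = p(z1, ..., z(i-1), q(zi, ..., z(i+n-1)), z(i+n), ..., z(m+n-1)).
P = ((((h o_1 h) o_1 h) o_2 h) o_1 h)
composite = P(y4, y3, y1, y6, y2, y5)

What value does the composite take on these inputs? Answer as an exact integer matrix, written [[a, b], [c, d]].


h(y4, y3) = [[-2, 2], [-2, -1]]
h(y1, y6) = [[0, -2], [-2, 4]]
h(h(y4, y3), h(y1, y6)) = [[-4, 12], [2, 0]]
h(h(h(y4, y3), h(y1, y6)), y2) = [[-4, 20], [2, -4]]
h(h(h(h(y4, y3), h(y1, y6)), y2), y5) = [[8, 20], [-4, -4]]

[[8, 20], [-4, -4]]
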